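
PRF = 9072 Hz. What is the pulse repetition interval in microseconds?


PRI = 1/9072 = 0.0001102293 s = 110.2 us

110.2 us


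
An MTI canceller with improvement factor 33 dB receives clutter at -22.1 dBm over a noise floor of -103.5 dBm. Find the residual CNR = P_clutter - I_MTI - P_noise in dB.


CNR = -22.1 - 33 - (-103.5) = 48.4 dB

48.4 dB


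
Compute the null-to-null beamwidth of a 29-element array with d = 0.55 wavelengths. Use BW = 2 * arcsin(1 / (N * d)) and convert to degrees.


1/(N*d) = 1/(29*0.55) = 0.062696
BW = 2*arcsin(0.062696) = 7.2 degrees

7.2 degrees


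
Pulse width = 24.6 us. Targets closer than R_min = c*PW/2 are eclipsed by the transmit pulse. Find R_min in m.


R_min = 3e8 * 24.6e-6 / 2 = 3690.0 m

3690.0 m


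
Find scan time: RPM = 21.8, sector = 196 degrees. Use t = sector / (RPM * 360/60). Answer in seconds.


t = 196 / (21.8 * 360) * 60 = 1.5 s

1.5 s


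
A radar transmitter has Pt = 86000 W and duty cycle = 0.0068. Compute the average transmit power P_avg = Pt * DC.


P_avg = 86000 * 0.0068 = 584.8 W

584.8 W


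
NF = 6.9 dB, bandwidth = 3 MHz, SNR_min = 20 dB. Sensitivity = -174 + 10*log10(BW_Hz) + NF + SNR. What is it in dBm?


10*log10(3000000.0) = 64.77
S = -174 + 64.77 + 6.9 + 20 = -82.3 dBm

-82.3 dBm


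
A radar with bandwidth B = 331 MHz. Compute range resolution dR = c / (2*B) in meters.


dR = 3e8 / (2 * 331000000.0) = 0.45 m

0.45 m


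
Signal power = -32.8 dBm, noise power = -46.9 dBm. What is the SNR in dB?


SNR = -32.8 - (-46.9) = 14.1 dB

14.1 dB


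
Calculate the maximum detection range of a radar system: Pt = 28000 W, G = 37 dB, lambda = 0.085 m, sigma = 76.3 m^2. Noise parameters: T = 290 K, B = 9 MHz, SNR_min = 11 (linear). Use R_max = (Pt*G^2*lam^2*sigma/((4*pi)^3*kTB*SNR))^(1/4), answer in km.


G_lin = 10^(37/10) = 5011.872336
R^4 = 28000 * 5011.872336^2 * 0.085^2 * 76.3 / ((4*pi)^3 * 1.38e-23 * 290 * 9000000.0 * 11)
R^4 = 4.93149e20 m^4
R_max = (4.93149e20)^(1/4) = 149020.0 m = 149.0 km

149.0 km


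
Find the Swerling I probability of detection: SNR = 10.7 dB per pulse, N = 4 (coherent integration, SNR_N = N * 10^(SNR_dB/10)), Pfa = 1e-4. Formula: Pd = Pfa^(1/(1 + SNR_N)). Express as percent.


SNR_lin = 10^(10.7/10) = 11.74898
SNR_N = 4 * 11.74898 = 46.99592
1/(1 + SNR_N) = 1/47.99592 = 0.0208351
Pd = (1e-4)^0.0208351 = 0.82539
Pd = 82.5%

82.5%


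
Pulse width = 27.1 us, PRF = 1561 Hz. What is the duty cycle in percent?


DC = 27.1e-6 * 1561 * 100 = 4.23%

4.23%


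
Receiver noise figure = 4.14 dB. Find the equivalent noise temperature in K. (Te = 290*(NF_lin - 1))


NF_lin = 10^(4.14/10) = 2.594179
Te = 290 * (2.594179 - 1) = 462.3 K

462.3 K


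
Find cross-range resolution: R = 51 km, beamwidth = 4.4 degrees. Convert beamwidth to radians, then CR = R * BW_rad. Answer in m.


BW_rad = 0.076794487
CR = 51000 * 0.076794487 = 3916.5 m

3916.5 m


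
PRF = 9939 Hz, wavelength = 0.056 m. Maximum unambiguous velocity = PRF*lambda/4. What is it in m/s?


V_ua = 9939 * 0.056 / 4 = 139.1 m/s

139.1 m/s


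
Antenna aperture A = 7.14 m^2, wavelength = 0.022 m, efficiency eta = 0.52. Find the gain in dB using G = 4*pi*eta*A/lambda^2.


G_linear = 4*pi*0.52*7.14/0.022^2 = 96397.56
G_dB = 10*log10(96397.56) = 49.8 dB

49.8 dB


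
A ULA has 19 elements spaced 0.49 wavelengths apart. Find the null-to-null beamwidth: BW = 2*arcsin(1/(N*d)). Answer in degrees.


1/(N*d) = 1/(19*0.49) = 0.107411
BW = 2*arcsin(0.107411) = 12.3 degrees

12.3 degrees


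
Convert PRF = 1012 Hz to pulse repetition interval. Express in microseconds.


PRI = 1/1012 = 0.0009881423 s = 988.1 us

988.1 us


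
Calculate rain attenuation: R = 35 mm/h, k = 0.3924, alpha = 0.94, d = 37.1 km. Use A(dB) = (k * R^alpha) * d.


gamma = 0.3924 * 35^0.94 = 11.095655 dB/km
A = 11.095655 * 37.1 = 411.65 dB

411.65 dB


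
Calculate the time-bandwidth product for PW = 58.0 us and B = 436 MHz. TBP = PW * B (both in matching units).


TBP = 58.0 * 436 = 25288.0

25288.0


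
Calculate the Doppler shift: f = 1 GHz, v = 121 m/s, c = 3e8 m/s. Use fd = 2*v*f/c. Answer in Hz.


fd = 2 * 121 * 1000000000.0 / 3e8 = 806.7 Hz

806.7 Hz


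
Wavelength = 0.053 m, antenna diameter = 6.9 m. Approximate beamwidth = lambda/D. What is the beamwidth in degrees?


BW_rad = 0.053 / 6.9 = 0.007681
BW_deg = 0.44 degrees

0.44 degrees


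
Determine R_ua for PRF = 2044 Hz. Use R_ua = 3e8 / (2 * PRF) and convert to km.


R_ua = 3e8 / (2 * 2044) = 73385.5 m = 73.4 km

73.4 km


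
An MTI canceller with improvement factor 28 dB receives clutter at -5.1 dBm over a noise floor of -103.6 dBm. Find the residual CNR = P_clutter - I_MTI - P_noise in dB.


CNR = -5.1 - 28 - (-103.6) = 70.5 dB

70.5 dB


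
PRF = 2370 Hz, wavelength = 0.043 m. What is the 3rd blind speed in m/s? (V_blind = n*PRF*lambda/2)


V_blind = 3 * 2370 * 0.043 / 2 = 152.9 m/s

152.9 m/s


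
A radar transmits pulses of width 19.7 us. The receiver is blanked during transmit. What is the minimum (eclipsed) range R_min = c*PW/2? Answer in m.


R_min = 3e8 * 19.7e-6 / 2 = 2955.0 m

2955.0 m


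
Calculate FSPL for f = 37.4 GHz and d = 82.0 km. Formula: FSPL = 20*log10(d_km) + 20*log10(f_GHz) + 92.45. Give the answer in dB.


20*log10(82.0) = 38.28
20*log10(37.4) = 31.46
FSPL = 162.2 dB

162.2 dB


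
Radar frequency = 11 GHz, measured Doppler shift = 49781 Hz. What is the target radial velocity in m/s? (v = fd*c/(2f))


v = 49781 * 3e8 / (2 * 11000000000.0) = 678.8 m/s

678.8 m/s


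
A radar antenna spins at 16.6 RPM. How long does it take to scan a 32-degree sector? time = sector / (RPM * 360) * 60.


t = 32 / (16.6 * 360) * 60 = 0.32 s

0.32 s


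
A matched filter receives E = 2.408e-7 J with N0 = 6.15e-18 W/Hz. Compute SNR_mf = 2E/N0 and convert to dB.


SNR_lin = 2 * 2.408e-7 / 6.15e-18 = 7.831e10
SNR_dB = 10*log10(7.831e10) = 108.9 dB

108.9 dB


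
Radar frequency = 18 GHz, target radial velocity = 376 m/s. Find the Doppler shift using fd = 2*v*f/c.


fd = 2 * 376 * 18000000000.0 / 3e8 = 45120.0 Hz

45120.0 Hz


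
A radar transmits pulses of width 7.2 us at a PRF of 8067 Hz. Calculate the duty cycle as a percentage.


DC = 7.2e-6 * 8067 * 100 = 5.81%

5.81%


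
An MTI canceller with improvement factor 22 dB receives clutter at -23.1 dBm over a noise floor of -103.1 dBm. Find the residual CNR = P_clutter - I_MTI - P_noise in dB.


CNR = -23.1 - 22 - (-103.1) = 58.0 dB

58.0 dB


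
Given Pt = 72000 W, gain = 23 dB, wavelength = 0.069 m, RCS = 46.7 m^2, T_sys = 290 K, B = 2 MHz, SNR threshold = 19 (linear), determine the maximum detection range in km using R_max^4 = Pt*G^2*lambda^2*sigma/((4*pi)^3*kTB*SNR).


G_lin = 10^(23/10) = 199.526231
R^4 = 72000 * 199.526231^2 * 0.069^2 * 46.7 / ((4*pi)^3 * 1.38e-23 * 290 * 2000000.0 * 19)
R^4 = 2.11182e18 m^4
R_max = (2.11182e18)^(1/4) = 38121.0 m = 38.1 km

38.1 km


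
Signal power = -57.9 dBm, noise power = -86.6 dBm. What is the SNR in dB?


SNR = -57.9 - (-86.6) = 28.7 dB

28.7 dB


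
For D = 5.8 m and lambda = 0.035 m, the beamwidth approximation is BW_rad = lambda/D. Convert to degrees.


BW_rad = 0.035 / 5.8 = 0.006034
BW_deg = 0.35 degrees

0.35 degrees


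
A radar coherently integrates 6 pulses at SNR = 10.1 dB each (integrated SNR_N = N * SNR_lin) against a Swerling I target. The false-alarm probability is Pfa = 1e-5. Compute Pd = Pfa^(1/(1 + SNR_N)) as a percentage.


SNR_lin = 10^(10.1/10) = 10.23293
SNR_N = 6 * 10.23293 = 61.39758
1/(1 + SNR_N) = 1/62.39758 = 0.0160263
Pd = (1e-5)^0.0160263 = 0.83151
Pd = 83.2%

83.2%


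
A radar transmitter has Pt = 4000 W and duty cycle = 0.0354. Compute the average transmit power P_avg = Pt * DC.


P_avg = 4000 * 0.0354 = 141.6 W

141.6 W


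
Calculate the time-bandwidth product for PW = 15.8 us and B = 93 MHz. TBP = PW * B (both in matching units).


TBP = 15.8 * 93 = 1469.4

1469.4


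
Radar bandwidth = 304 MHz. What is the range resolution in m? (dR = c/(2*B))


dR = 3e8 / (2 * 304000000.0) = 0.49 m

0.49 m


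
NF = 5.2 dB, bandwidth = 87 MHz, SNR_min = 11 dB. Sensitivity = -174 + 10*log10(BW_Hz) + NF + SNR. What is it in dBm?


10*log10(87000000.0) = 79.4
S = -174 + 79.4 + 5.2 + 11 = -78.4 dBm

-78.4 dBm


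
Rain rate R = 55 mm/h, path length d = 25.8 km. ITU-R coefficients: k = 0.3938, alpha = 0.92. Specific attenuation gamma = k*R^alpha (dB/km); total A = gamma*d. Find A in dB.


gamma = 0.3938 * 55^0.92 = 15.718438 dB/km
A = 15.718438 * 25.8 = 405.54 dB

405.54 dB


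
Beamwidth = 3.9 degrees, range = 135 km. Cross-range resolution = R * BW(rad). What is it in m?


BW_rad = 0.068067841
CR = 135000 * 0.068067841 = 9189.2 m

9189.2 m


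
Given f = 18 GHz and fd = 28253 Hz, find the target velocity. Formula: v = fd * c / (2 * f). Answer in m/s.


v = 28253 * 3e8 / (2 * 18000000000.0) = 235.4 m/s

235.4 m/s


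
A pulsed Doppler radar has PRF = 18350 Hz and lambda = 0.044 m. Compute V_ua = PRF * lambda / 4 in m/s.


V_ua = 18350 * 0.044 / 4 = 201.9 m/s

201.9 m/s


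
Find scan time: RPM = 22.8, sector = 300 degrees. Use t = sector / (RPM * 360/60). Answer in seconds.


t = 300 / (22.8 * 360) * 60 = 2.19 s

2.19 s


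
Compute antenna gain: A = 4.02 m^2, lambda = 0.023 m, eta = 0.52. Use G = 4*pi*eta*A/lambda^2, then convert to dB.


G_linear = 4*pi*0.52*4.02/0.023^2 = 49657.36
G_dB = 10*log10(49657.36) = 47.0 dB

47.0 dB


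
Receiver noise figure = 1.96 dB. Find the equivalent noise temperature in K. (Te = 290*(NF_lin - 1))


NF_lin = 10^(1.96/10) = 1.570363
Te = 290 * (1.570363 - 1) = 165.4 K

165.4 K


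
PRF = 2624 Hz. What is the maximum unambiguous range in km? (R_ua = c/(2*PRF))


R_ua = 3e8 / (2 * 2624) = 57164.6 m = 57.2 km

57.2 km


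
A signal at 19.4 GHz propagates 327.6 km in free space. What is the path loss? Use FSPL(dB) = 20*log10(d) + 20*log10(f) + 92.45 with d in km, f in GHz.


20*log10(327.6) = 50.31
20*log10(19.4) = 25.76
FSPL = 168.5 dB

168.5 dB


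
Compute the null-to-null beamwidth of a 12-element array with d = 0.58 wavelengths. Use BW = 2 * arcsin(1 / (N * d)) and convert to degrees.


1/(N*d) = 1/(12*0.58) = 0.143678
BW = 2*arcsin(0.143678) = 16.5 degrees

16.5 degrees


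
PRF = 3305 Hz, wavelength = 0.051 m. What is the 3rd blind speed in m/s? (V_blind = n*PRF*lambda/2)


V_blind = 3 * 3305 * 0.051 / 2 = 252.8 m/s

252.8 m/s


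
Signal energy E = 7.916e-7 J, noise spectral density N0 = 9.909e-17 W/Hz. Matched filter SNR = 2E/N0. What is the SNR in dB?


SNR_lin = 2 * 7.916e-7 / 9.909e-17 = 1.598e10
SNR_dB = 10*log10(1.598e10) = 102.0 dB

102.0 dB


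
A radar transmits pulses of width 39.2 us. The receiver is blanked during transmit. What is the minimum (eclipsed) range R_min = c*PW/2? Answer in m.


R_min = 3e8 * 39.2e-6 / 2 = 5880.0 m

5880.0 m


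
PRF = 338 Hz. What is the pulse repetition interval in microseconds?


PRI = 1/338 = 0.0029585799 s = 2958.6 us

2958.6 us


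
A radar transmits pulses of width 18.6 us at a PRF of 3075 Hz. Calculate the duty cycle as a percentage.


DC = 18.6e-6 * 3075 * 100 = 5.72%

5.72%


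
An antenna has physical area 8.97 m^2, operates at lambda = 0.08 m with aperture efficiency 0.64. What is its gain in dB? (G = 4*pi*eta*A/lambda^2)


G_linear = 4*pi*0.64*8.97/0.08^2 = 11272.03
G_dB = 10*log10(11272.03) = 40.5 dB

40.5 dB


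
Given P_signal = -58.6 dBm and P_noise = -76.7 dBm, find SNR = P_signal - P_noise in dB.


SNR = -58.6 - (-76.7) = 18.1 dB

18.1 dB


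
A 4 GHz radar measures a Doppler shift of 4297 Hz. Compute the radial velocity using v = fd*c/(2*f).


v = 4297 * 3e8 / (2 * 4000000000.0) = 161.1 m/s

161.1 m/s


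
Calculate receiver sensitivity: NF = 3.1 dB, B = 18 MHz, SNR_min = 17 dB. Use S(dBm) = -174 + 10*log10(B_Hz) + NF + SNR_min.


10*log10(18000000.0) = 72.55
S = -174 + 72.55 + 3.1 + 17 = -81.3 dBm

-81.3 dBm


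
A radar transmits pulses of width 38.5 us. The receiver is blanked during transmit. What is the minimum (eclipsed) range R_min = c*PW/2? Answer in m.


R_min = 3e8 * 38.5e-6 / 2 = 5775.0 m

5775.0 m


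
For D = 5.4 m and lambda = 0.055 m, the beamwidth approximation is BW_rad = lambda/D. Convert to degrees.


BW_rad = 0.055 / 5.4 = 0.010185
BW_deg = 0.58 degrees

0.58 degrees


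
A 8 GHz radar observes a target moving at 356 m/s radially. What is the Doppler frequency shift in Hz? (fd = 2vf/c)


fd = 2 * 356 * 8000000000.0 / 3e8 = 18986.7 Hz

18986.7 Hz


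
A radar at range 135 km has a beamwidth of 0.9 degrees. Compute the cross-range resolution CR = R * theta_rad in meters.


BW_rad = 0.015707963
CR = 135000 * 0.015707963 = 2120.6 m

2120.6 m


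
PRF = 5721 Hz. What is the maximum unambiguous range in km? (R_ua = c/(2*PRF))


R_ua = 3e8 / (2 * 5721) = 26219.2 m = 26.2 km

26.2 km


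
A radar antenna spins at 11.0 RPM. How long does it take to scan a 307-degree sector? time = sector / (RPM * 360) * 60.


t = 307 / (11.0 * 360) * 60 = 4.65 s

4.65 s


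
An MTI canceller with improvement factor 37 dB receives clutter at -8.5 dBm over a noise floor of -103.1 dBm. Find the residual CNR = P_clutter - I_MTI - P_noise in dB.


CNR = -8.5 - 37 - (-103.1) = 57.6 dB

57.6 dB


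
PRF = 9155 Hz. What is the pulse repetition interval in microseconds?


PRI = 1/9155 = 0.0001092299 s = 109.2 us

109.2 us


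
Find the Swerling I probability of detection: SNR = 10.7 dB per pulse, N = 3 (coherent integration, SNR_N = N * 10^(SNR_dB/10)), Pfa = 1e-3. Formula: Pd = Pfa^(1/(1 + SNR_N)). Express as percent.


SNR_lin = 10^(10.7/10) = 11.74898
SNR_N = 3 * 11.74898 = 35.24694
1/(1 + SNR_N) = 1/36.24694 = 0.0275885
Pd = (1e-3)^0.0275885 = 0.82648
Pd = 82.6%

82.6%


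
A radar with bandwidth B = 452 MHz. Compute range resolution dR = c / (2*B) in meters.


dR = 3e8 / (2 * 452000000.0) = 0.33 m

0.33 m


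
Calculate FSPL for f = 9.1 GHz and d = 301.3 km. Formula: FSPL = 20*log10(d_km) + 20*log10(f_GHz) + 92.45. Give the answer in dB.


20*log10(301.3) = 49.58
20*log10(9.1) = 19.18
FSPL = 161.2 dB

161.2 dB


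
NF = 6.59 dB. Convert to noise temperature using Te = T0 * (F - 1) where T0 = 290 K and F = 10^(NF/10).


NF_lin = 10^(6.59/10) = 4.560369
Te = 290 * (4.560369 - 1) = 1032.5 K

1032.5 K


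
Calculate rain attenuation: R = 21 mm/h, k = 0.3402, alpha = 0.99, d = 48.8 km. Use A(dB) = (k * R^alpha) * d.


gamma = 0.3402 * 21^0.99 = 6.929971 dB/km
A = 6.929971 * 48.8 = 338.18 dB

338.18 dB


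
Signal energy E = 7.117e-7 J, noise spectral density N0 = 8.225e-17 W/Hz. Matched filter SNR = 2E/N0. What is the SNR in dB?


SNR_lin = 2 * 7.117e-7 / 8.225e-17 = 1.731e10
SNR_dB = 10*log10(1.731e10) = 102.4 dB

102.4 dB


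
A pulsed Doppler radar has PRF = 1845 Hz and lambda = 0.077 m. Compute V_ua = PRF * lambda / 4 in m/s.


V_ua = 1845 * 0.077 / 4 = 35.5 m/s

35.5 m/s


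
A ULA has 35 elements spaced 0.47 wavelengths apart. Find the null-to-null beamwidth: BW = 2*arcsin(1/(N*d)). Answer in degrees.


1/(N*d) = 1/(35*0.47) = 0.06079
BW = 2*arcsin(0.06079) = 7.0 degrees

7.0 degrees


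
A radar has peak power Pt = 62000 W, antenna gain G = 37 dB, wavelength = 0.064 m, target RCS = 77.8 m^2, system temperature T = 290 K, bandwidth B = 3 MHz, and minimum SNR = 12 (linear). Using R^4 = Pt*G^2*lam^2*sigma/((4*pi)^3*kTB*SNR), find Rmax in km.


G_lin = 10^(37/10) = 5011.872336
R^4 = 62000 * 5011.872336^2 * 0.064^2 * 77.8 / ((4*pi)^3 * 1.38e-23 * 290 * 3000000.0 * 12)
R^4 = 1.73589e21 m^4
R_max = (1.73589e21)^(1/4) = 204117.6 m = 204.1 km

204.1 km


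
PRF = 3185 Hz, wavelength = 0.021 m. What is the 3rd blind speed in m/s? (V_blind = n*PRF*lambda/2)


V_blind = 3 * 3185 * 0.021 / 2 = 100.3 m/s

100.3 m/s


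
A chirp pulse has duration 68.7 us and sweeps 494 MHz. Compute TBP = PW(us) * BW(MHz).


TBP = 68.7 * 494 = 33937.8

33937.8


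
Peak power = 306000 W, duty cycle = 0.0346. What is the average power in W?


P_avg = 306000 * 0.0346 = 10587.6 W

10587.6 W


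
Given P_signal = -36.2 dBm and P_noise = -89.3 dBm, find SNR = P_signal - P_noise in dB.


SNR = -36.2 - (-89.3) = 53.1 dB

53.1 dB


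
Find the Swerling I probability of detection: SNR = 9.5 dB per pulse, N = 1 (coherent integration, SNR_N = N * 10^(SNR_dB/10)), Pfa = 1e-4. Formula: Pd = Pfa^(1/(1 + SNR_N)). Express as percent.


SNR_lin = 10^(9.5/10) = 8.91251
SNR_N = 1 * 8.91251 = 8.91251
1/(1 + SNR_N) = 1/9.91251 = 0.1008826
Pd = (1e-4)^0.1008826 = 0.39488
Pd = 39.5%

39.5%


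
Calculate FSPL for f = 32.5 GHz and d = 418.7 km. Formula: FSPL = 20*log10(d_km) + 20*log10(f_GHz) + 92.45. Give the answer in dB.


20*log10(418.7) = 52.44
20*log10(32.5) = 30.24
FSPL = 175.1 dB

175.1 dB


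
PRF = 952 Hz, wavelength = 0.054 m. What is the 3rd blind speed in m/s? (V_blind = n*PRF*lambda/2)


V_blind = 3 * 952 * 0.054 / 2 = 77.1 m/s

77.1 m/s


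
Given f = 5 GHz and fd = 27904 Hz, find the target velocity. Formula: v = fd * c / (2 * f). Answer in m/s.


v = 27904 * 3e8 / (2 * 5000000000.0) = 837.1 m/s

837.1 m/s


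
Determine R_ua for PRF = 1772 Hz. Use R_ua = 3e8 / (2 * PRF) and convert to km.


R_ua = 3e8 / (2 * 1772) = 84650.1 m = 84.7 km

84.7 km


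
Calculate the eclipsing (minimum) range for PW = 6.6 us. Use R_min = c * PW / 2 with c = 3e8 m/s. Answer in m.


R_min = 3e8 * 6.6e-6 / 2 = 990.0 m

990.0 m


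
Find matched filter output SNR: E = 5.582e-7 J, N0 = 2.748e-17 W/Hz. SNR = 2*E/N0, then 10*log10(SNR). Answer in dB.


SNR_lin = 2 * 5.582e-7 / 2.748e-17 = 4.063e10
SNR_dB = 10*log10(4.063e10) = 106.1 dB

106.1 dB


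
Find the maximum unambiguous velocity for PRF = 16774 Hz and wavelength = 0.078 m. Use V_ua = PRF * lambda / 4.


V_ua = 16774 * 0.078 / 4 = 327.1 m/s

327.1 m/s


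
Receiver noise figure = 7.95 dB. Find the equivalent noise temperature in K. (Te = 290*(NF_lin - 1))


NF_lin = 10^(7.95/10) = 6.237348
Te = 290 * (6.237348 - 1) = 1518.8 K

1518.8 K


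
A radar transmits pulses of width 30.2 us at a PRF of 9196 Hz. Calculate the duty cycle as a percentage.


DC = 30.2e-6 * 9196 * 100 = 27.77%

27.77%


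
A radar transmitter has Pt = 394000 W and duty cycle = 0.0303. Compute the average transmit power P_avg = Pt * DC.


P_avg = 394000 * 0.0303 = 11938.2 W

11938.2 W


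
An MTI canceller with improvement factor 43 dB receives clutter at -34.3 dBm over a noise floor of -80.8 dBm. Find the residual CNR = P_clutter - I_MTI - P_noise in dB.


CNR = -34.3 - 43 - (-80.8) = 3.5 dB

3.5 dB


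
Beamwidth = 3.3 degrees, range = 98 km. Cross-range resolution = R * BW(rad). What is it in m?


BW_rad = 0.057595865
CR = 98000 * 0.057595865 = 5644.4 m

5644.4 m


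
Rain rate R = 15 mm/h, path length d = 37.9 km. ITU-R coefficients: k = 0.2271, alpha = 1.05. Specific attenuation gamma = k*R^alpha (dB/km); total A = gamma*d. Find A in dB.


gamma = 0.2271 * 15^1.05 = 3.900434 dB/km
A = 3.900434 * 37.9 = 147.83 dB

147.83 dB


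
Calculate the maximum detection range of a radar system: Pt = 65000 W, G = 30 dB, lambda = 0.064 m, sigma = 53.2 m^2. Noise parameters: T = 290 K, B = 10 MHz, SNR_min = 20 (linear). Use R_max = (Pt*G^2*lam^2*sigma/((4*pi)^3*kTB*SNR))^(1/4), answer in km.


G_lin = 10^(30/10) = 1000.0
R^4 = 65000 * 1000.0^2 * 0.064^2 * 53.2 / ((4*pi)^3 * 1.38e-23 * 290 * 10000000.0 * 20)
R^4 = 8.91761e18 m^4
R_max = (8.91761e18)^(1/4) = 54646.5 m = 54.6 km

54.6 km


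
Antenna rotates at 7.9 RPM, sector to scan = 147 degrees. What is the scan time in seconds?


t = 147 / (7.9 * 360) * 60 = 3.1 s

3.1 s


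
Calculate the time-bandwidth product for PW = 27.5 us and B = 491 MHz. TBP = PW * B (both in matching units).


TBP = 27.5 * 491 = 13502.5

13502.5


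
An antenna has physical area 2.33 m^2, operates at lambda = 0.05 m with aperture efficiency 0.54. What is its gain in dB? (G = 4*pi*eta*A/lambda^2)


G_linear = 4*pi*0.54*2.33/0.05^2 = 6324.4
G_dB = 10*log10(6324.4) = 38.0 dB

38.0 dB


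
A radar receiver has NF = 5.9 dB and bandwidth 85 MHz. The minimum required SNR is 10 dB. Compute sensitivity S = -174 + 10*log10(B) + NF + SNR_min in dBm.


10*log10(85000000.0) = 79.29
S = -174 + 79.29 + 5.9 + 10 = -78.8 dBm

-78.8 dBm


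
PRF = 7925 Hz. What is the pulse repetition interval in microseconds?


PRI = 1/7925 = 0.000126183 s = 126.2 us

126.2 us


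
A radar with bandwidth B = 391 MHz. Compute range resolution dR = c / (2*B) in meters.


dR = 3e8 / (2 * 391000000.0) = 0.38 m

0.38 m


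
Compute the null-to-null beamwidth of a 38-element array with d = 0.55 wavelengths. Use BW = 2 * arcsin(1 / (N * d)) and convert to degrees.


1/(N*d) = 1/(38*0.55) = 0.047847
BW = 2*arcsin(0.047847) = 5.5 degrees

5.5 degrees


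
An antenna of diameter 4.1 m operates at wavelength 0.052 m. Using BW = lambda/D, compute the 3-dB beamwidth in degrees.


BW_rad = 0.052 / 4.1 = 0.012683
BW_deg = 0.73 degrees

0.73 degrees


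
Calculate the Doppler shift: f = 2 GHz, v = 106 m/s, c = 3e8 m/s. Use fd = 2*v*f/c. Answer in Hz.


fd = 2 * 106 * 2000000000.0 / 3e8 = 1413.3 Hz

1413.3 Hz


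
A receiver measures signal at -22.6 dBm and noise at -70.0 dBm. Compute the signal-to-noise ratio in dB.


SNR = -22.6 - (-70.0) = 47.4 dB

47.4 dB


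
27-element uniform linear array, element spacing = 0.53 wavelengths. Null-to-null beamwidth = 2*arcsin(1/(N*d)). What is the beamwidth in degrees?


1/(N*d) = 1/(27*0.53) = 0.069881
BW = 2*arcsin(0.069881) = 8.0 degrees

8.0 degrees


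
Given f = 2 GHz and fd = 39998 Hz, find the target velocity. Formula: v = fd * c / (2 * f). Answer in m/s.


v = 39998 * 3e8 / (2 * 2000000000.0) = 2999.9 m/s

2999.9 m/s


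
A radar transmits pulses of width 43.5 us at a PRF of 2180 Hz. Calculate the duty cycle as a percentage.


DC = 43.5e-6 * 2180 * 100 = 9.48%

9.48%


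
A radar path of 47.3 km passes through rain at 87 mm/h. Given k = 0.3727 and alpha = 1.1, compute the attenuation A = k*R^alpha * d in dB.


gamma = 0.3727 * 87^1.1 = 50.679296 dB/km
A = 50.679296 * 47.3 = 2397.13 dB

2397.13 dB


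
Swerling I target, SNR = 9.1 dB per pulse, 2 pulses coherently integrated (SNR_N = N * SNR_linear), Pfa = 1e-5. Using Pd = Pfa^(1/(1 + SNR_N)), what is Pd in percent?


SNR_lin = 10^(9.1/10) = 8.12831
SNR_N = 2 * 8.12831 = 16.25662
1/(1 + SNR_N) = 1/17.25662 = 0.0579488
Pd = (1e-5)^0.0579488 = 0.51316
Pd = 51.3%

51.3%


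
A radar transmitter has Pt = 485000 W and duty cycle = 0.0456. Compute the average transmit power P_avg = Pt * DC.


P_avg = 485000 * 0.0456 = 22116.0 W

22116.0 W


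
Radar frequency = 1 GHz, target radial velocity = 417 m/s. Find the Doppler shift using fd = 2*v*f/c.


fd = 2 * 417 * 1000000000.0 / 3e8 = 2780.0 Hz

2780.0 Hz


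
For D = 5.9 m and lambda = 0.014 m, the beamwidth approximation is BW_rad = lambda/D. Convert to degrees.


BW_rad = 0.014 / 5.9 = 0.002373
BW_deg = 0.14 degrees

0.14 degrees


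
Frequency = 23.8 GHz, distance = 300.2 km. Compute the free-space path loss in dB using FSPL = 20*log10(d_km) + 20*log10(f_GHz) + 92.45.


20*log10(300.2) = 49.55
20*log10(23.8) = 27.53
FSPL = 169.5 dB

169.5 dB


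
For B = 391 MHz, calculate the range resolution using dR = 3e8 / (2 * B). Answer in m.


dR = 3e8 / (2 * 391000000.0) = 0.38 m

0.38 m


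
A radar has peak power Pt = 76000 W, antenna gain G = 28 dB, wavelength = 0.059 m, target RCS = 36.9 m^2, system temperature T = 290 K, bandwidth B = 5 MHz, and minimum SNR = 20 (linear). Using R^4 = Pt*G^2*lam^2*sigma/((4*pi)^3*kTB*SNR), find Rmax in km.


G_lin = 10^(28/10) = 630.957344
R^4 = 76000 * 630.957344^2 * 0.059^2 * 36.9 / ((4*pi)^3 * 1.38e-23 * 290 * 5000000.0 * 20)
R^4 = 4.8937e18 m^4
R_max = (4.8937e18)^(1/4) = 47033.7 m = 47.0 km

47.0 km


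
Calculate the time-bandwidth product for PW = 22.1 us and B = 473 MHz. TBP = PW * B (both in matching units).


TBP = 22.1 * 473 = 10453.3

10453.3


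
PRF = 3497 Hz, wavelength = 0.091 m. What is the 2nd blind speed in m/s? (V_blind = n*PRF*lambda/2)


V_blind = 2 * 3497 * 0.091 / 2 = 318.2 m/s

318.2 m/s


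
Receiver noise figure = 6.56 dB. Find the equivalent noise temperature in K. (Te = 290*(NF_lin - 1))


NF_lin = 10^(6.56/10) = 4.528976
Te = 290 * (4.528976 - 1) = 1023.4 K

1023.4 K


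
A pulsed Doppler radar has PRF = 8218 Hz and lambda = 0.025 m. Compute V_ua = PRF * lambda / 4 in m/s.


V_ua = 8218 * 0.025 / 4 = 51.4 m/s

51.4 m/s


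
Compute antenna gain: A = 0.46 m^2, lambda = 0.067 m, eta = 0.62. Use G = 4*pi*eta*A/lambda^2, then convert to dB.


G_linear = 4*pi*0.62*0.46/0.067^2 = 798.38
G_dB = 10*log10(798.38) = 29.0 dB

29.0 dB


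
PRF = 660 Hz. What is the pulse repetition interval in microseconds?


PRI = 1/660 = 0.0015151515 s = 1515.2 us

1515.2 us


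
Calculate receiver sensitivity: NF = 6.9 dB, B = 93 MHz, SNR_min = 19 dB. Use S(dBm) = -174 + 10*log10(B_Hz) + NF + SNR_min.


10*log10(93000000.0) = 79.68
S = -174 + 79.68 + 6.9 + 19 = -68.4 dBm

-68.4 dBm


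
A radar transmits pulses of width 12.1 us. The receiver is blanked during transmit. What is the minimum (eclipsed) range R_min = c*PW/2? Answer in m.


R_min = 3e8 * 12.1e-6 / 2 = 1815.0 m

1815.0 m


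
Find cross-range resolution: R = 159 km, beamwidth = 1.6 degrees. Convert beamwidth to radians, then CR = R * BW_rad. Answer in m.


BW_rad = 0.027925268
CR = 159000 * 0.027925268 = 4440.1 m

4440.1 m


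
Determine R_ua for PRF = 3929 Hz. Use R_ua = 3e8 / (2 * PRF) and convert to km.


R_ua = 3e8 / (2 * 3929) = 38177.7 m = 38.2 km

38.2 km


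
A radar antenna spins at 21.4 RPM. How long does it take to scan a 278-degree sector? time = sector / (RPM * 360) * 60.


t = 278 / (21.4 * 360) * 60 = 2.17 s

2.17 s


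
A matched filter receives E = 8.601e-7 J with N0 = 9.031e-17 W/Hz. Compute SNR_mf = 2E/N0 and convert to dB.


SNR_lin = 2 * 8.601e-7 / 9.031e-17 = 1.905e10
SNR_dB = 10*log10(1.905e10) = 102.8 dB

102.8 dB


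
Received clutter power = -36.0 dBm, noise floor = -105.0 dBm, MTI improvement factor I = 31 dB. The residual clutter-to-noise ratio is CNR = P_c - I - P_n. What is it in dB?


CNR = -36.0 - 31 - (-105.0) = 38.0 dB

38.0 dB


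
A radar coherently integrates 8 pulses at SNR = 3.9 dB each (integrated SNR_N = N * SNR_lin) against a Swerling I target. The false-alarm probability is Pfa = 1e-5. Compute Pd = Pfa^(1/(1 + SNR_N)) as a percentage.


SNR_lin = 10^(3.9/10) = 2.45471
SNR_N = 8 * 2.45471 = 19.63768
1/(1 + SNR_N) = 1/20.63768 = 0.0484551
Pd = (1e-5)^0.0484551 = 0.57243
Pd = 57.2%

57.2%


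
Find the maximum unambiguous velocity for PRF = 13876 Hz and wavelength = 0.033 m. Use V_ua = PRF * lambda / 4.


V_ua = 13876 * 0.033 / 4 = 114.5 m/s

114.5 m/s


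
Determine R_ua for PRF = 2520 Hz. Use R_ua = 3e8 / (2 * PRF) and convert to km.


R_ua = 3e8 / (2 * 2520) = 59523.8 m = 59.5 km

59.5 km


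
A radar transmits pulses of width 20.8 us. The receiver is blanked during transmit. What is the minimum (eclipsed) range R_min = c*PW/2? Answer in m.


R_min = 3e8 * 20.8e-6 / 2 = 3120.0 m

3120.0 m


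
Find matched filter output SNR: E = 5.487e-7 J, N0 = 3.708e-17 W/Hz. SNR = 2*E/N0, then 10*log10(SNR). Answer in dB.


SNR_lin = 2 * 5.487e-7 / 3.708e-17 = 2.96e10
SNR_dB = 10*log10(2.96e10) = 104.7 dB

104.7 dB


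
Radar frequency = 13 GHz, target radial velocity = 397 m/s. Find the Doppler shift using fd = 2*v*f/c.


fd = 2 * 397 * 13000000000.0 / 3e8 = 34406.7 Hz

34406.7 Hz


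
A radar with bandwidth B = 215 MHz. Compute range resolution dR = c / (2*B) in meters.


dR = 3e8 / (2 * 215000000.0) = 0.7 m

0.7 m


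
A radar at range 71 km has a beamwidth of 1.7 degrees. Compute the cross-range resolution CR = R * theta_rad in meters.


BW_rad = 0.029670597
CR = 71000 * 0.029670597 = 2106.6 m

2106.6 m


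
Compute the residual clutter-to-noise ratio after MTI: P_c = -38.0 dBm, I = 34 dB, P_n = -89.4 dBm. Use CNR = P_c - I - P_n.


CNR = -38.0 - 34 - (-89.4) = 17.4 dB

17.4 dB


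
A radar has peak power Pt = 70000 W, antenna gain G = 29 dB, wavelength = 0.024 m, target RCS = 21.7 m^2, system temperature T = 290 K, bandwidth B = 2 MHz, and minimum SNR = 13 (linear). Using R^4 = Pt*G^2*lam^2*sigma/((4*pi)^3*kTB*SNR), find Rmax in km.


G_lin = 10^(29/10) = 794.328235
R^4 = 70000 * 794.328235^2 * 0.024^2 * 21.7 / ((4*pi)^3 * 1.38e-23 * 290 * 2000000.0 * 13)
R^4 = 2.67362e18 m^4
R_max = (2.67362e18)^(1/4) = 40436.6 m = 40.4 km

40.4 km


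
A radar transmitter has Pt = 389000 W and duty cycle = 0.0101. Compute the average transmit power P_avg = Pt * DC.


P_avg = 389000 * 0.0101 = 3928.9 W

3928.9 W


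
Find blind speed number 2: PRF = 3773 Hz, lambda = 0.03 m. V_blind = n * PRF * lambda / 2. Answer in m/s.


V_blind = 2 * 3773 * 0.03 / 2 = 113.2 m/s

113.2 m/s


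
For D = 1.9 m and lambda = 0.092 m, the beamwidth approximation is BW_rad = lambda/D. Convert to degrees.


BW_rad = 0.092 / 1.9 = 0.048421
BW_deg = 2.77 degrees

2.77 degrees


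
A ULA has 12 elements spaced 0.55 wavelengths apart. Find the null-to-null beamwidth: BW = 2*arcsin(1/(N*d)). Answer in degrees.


1/(N*d) = 1/(12*0.55) = 0.151515
BW = 2*arcsin(0.151515) = 17.4 degrees

17.4 degrees


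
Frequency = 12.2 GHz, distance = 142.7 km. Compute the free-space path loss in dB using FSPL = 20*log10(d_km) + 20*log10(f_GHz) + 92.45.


20*log10(142.7) = 43.09
20*log10(12.2) = 21.73
FSPL = 157.3 dB

157.3 dB


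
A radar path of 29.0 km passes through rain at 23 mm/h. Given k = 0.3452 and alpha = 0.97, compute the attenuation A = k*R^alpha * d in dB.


gamma = 0.3452 * 23^0.97 = 7.226813 dB/km
A = 7.226813 * 29.0 = 209.58 dB

209.58 dB


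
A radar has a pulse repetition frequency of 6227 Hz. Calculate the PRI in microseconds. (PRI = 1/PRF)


PRI = 1/6227 = 0.000160591 s = 160.6 us

160.6 us


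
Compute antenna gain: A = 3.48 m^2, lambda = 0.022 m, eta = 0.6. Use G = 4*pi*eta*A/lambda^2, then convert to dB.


G_linear = 4*pi*0.6*3.48/0.022^2 = 54211.95
G_dB = 10*log10(54211.95) = 47.3 dB

47.3 dB


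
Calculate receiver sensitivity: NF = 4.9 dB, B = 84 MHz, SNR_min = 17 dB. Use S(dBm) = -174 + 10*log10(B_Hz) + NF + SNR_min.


10*log10(84000000.0) = 79.24
S = -174 + 79.24 + 4.9 + 17 = -72.9 dBm

-72.9 dBm


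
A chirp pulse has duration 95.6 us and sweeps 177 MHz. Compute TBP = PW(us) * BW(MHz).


TBP = 95.6 * 177 = 16921.2

16921.2


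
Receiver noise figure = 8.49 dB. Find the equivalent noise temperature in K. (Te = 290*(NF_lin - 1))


NF_lin = 10^(8.49/10) = 7.063176
Te = 290 * (7.063176 - 1) = 1758.3 K

1758.3 K


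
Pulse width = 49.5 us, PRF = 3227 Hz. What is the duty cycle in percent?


DC = 49.5e-6 * 3227 * 100 = 15.97%

15.97%


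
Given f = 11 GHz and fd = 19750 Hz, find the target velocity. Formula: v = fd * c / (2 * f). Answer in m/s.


v = 19750 * 3e8 / (2 * 11000000000.0) = 269.3 m/s

269.3 m/s


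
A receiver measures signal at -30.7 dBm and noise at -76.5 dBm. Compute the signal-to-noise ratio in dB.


SNR = -30.7 - (-76.5) = 45.8 dB

45.8 dB


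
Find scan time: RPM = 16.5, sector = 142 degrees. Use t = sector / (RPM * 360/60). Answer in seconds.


t = 142 / (16.5 * 360) * 60 = 1.43 s

1.43 s


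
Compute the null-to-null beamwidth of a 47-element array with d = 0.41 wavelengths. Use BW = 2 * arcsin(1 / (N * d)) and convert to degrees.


1/(N*d) = 1/(47*0.41) = 0.051894
BW = 2*arcsin(0.051894) = 5.9 degrees

5.9 degrees


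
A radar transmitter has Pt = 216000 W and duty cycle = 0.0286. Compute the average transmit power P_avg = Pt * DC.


P_avg = 216000 * 0.0286 = 6177.6 W

6177.6 W


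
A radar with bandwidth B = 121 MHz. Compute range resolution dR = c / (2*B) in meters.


dR = 3e8 / (2 * 121000000.0) = 1.24 m

1.24 m


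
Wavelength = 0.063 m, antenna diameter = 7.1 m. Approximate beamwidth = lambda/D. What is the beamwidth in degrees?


BW_rad = 0.063 / 7.1 = 0.008873
BW_deg = 0.51 degrees

0.51 degrees


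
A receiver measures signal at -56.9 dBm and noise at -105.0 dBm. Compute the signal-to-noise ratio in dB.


SNR = -56.9 - (-105.0) = 48.1 dB

48.1 dB


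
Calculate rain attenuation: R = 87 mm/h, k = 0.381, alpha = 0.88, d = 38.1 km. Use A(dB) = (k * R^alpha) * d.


gamma = 0.381 * 87^0.88 = 19.395542 dB/km
A = 19.395542 * 38.1 = 738.97 dB

738.97 dB


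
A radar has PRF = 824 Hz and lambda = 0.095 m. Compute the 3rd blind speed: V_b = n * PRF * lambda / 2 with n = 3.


V_blind = 3 * 824 * 0.095 / 2 = 117.4 m/s

117.4 m/s


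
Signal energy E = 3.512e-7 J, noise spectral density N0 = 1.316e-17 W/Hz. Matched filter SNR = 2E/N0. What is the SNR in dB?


SNR_lin = 2 * 3.512e-7 / 1.316e-17 = 5.337e10
SNR_dB = 10*log10(5.337e10) = 107.3 dB

107.3 dB


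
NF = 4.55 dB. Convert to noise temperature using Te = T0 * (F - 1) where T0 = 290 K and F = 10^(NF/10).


NF_lin = 10^(4.55/10) = 2.851018
Te = 290 * (2.851018 - 1) = 536.8 K

536.8 K


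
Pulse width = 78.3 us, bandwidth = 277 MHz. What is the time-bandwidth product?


TBP = 78.3 * 277 = 21689.1

21689.1


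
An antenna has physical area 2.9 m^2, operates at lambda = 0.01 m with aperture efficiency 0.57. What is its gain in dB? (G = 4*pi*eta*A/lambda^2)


G_linear = 4*pi*0.57*2.9/0.01^2 = 207722.11
G_dB = 10*log10(207722.11) = 53.2 dB

53.2 dB


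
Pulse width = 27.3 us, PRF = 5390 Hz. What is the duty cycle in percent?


DC = 27.3e-6 * 5390 * 100 = 14.71%

14.71%


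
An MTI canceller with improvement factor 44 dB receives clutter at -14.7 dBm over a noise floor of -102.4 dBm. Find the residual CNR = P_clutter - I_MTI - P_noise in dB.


CNR = -14.7 - 44 - (-102.4) = 43.7 dB

43.7 dB


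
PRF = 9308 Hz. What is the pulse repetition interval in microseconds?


PRI = 1/9308 = 0.0001074345 s = 107.4 us

107.4 us


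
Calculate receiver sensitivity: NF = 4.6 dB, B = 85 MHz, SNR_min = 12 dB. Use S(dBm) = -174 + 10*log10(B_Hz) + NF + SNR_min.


10*log10(85000000.0) = 79.29
S = -174 + 79.29 + 4.6 + 12 = -78.1 dBm

-78.1 dBm


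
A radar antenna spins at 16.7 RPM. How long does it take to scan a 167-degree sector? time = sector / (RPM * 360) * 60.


t = 167 / (16.7 * 360) * 60 = 1.67 s

1.67 s


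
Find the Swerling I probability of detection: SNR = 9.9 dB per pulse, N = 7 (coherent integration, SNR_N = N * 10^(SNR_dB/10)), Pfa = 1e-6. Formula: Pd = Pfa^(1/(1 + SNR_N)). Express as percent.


SNR_lin = 10^(9.9/10) = 9.77237
SNR_N = 7 * 9.77237 = 68.40659
1/(1 + SNR_N) = 1/69.40659 = 0.0144079
Pd = (1e-6)^0.0144079 = 0.81951
Pd = 82.0%

82.0%


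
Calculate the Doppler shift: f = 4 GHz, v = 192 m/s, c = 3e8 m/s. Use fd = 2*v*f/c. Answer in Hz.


fd = 2 * 192 * 4000000000.0 / 3e8 = 5120.0 Hz

5120.0 Hz


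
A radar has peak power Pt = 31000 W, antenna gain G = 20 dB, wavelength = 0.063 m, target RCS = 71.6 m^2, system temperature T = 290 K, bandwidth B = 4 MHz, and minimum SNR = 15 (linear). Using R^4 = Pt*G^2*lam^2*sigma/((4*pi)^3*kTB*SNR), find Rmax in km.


G_lin = 10^(20/10) = 100.0
R^4 = 31000 * 100.0^2 * 0.063^2 * 71.6 / ((4*pi)^3 * 1.38e-23 * 290 * 4000000.0 * 15)
R^4 = 1.84883e17 m^4
R_max = (1.84883e17)^(1/4) = 20736.0 m = 20.7 km

20.7 km


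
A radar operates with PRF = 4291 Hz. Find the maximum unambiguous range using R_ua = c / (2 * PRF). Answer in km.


R_ua = 3e8 / (2 * 4291) = 34956.9 m = 35.0 km

35.0 km


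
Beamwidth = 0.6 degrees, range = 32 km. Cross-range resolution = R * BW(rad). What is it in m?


BW_rad = 0.010471976
CR = 32000 * 0.010471976 = 335.1 m

335.1 m


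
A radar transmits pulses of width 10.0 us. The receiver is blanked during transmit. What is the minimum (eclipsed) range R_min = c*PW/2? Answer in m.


R_min = 3e8 * 10.0e-6 / 2 = 1500.0 m

1500.0 m


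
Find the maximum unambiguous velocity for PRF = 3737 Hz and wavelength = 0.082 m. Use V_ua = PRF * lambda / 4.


V_ua = 3737 * 0.082 / 4 = 76.6 m/s

76.6 m/s


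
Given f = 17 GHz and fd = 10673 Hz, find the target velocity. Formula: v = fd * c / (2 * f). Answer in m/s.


v = 10673 * 3e8 / (2 * 17000000000.0) = 94.2 m/s

94.2 m/s


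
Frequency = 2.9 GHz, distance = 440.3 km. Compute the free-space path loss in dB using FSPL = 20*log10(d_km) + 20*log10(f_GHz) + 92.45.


20*log10(440.3) = 52.87
20*log10(2.9) = 9.25
FSPL = 154.6 dB

154.6 dB


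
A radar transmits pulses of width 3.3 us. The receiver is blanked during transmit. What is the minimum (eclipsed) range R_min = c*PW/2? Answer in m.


R_min = 3e8 * 3.3e-6 / 2 = 495.0 m

495.0 m


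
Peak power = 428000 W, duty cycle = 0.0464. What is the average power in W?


P_avg = 428000 * 0.0464 = 19859.2 W

19859.2 W


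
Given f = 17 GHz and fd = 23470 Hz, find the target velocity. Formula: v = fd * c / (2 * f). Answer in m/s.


v = 23470 * 3e8 / (2 * 17000000000.0) = 207.1 m/s

207.1 m/s


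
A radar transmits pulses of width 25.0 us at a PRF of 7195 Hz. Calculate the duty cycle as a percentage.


DC = 25.0e-6 * 7195 * 100 = 17.99%

17.99%


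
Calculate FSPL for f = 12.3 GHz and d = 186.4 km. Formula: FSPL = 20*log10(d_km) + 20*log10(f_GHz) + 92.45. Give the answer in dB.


20*log10(186.4) = 45.41
20*log10(12.3) = 21.8
FSPL = 159.7 dB

159.7 dB


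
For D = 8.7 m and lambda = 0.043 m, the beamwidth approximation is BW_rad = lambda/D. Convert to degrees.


BW_rad = 0.043 / 8.7 = 0.004943
BW_deg = 0.28 degrees

0.28 degrees


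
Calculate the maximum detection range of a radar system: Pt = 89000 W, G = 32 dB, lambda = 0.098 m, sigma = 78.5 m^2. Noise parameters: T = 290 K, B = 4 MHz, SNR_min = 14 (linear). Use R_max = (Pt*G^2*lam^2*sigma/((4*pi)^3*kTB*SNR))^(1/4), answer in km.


G_lin = 10^(32/10) = 1584.893192
R^4 = 89000 * 1584.893192^2 * 0.098^2 * 78.5 / ((4*pi)^3 * 1.38e-23 * 290 * 4000000.0 * 14)
R^4 = 3.78981e20 m^4
R_max = (3.78981e20)^(1/4) = 139525.7 m = 139.5 km

139.5 km


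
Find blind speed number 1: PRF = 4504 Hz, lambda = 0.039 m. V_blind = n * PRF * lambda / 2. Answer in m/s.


V_blind = 1 * 4504 * 0.039 / 2 = 87.8 m/s

87.8 m/s


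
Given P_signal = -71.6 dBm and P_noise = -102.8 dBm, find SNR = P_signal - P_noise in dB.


SNR = -71.6 - (-102.8) = 31.2 dB

31.2 dB


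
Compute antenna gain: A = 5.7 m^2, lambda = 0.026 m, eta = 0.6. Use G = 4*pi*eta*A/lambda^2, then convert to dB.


G_linear = 4*pi*0.6*5.7/0.026^2 = 63575.43
G_dB = 10*log10(63575.43) = 48.0 dB

48.0 dB


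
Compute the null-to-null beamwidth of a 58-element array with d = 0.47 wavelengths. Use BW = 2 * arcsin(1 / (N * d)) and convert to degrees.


1/(N*d) = 1/(58*0.47) = 0.036684
BW = 2*arcsin(0.036684) = 4.2 degrees

4.2 degrees


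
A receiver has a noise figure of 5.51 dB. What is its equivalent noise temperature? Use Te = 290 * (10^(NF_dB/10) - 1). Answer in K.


NF_lin = 10^(5.51/10) = 3.556313
Te = 290 * (3.556313 - 1) = 741.3 K

741.3 K


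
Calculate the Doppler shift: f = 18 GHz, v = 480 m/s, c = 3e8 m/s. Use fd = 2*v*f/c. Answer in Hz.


fd = 2 * 480 * 18000000000.0 / 3e8 = 57600.0 Hz

57600.0 Hz


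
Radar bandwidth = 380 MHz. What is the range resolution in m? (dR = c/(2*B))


dR = 3e8 / (2 * 380000000.0) = 0.39 m

0.39 m


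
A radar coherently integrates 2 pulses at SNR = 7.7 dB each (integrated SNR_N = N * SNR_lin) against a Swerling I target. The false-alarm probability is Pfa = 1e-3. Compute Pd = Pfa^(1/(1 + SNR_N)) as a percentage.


SNR_lin = 10^(7.7/10) = 5.88844
SNR_N = 2 * 5.88844 = 11.77688
1/(1 + SNR_N) = 1/12.77688 = 0.0782664
Pd = (1e-3)^0.0782664 = 0.58237
Pd = 58.2%

58.2%
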